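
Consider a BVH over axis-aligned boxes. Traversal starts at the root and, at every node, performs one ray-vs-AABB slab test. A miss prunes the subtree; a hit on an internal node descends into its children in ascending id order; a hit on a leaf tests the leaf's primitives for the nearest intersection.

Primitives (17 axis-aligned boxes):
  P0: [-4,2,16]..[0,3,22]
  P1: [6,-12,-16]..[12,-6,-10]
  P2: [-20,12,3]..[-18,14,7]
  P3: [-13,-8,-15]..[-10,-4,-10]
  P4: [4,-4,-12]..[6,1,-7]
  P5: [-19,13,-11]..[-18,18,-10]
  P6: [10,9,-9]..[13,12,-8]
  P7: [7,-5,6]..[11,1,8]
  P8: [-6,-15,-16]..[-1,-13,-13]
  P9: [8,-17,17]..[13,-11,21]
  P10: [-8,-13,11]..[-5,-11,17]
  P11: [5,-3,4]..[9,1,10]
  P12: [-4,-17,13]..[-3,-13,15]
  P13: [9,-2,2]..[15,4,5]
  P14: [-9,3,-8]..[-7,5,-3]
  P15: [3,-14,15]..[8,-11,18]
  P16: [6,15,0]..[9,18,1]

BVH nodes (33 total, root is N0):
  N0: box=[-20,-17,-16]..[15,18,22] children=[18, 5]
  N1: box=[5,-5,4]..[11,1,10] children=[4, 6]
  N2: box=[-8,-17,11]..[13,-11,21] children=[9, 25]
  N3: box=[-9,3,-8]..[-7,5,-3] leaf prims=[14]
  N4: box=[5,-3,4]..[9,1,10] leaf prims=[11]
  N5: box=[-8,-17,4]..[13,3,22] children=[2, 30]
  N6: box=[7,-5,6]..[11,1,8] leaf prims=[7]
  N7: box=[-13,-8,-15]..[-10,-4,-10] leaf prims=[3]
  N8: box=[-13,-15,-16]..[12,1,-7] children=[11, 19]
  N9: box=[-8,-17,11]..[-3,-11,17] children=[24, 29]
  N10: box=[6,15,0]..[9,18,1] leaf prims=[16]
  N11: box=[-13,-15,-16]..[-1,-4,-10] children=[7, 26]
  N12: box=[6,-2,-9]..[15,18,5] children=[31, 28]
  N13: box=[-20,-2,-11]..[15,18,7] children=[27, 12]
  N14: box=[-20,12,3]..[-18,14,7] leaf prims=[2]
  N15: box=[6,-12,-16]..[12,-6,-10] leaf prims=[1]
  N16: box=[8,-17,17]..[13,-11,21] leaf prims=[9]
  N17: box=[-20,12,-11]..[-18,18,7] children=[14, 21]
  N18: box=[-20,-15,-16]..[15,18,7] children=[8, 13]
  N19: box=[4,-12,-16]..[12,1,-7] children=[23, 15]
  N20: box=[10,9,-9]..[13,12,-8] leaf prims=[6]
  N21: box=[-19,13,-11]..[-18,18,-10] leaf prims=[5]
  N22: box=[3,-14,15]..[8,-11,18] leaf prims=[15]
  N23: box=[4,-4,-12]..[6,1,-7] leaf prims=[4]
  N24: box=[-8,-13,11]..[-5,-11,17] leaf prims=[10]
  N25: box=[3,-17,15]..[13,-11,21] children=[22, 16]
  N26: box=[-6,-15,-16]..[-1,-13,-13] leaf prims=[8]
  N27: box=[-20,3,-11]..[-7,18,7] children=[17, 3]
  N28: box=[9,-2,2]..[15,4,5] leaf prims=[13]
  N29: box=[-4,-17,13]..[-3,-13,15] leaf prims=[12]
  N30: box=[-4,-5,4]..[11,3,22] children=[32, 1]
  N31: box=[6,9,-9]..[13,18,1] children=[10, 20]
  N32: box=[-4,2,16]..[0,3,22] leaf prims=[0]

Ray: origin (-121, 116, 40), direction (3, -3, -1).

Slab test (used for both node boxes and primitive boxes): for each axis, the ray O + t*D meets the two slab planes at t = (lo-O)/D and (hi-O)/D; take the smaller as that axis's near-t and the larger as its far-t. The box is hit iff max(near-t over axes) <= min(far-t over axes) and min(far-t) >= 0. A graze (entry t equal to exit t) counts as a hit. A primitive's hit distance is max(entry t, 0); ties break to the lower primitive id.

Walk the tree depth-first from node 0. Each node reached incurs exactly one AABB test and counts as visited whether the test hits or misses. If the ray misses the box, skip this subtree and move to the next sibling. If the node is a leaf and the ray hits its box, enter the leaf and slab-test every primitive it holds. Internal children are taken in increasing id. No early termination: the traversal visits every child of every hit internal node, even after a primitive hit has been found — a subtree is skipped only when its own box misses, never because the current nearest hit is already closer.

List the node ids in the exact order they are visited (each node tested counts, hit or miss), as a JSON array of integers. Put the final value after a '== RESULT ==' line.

Walk:
N0 x:[101/3,136/3] y:[98/3,133/3] z:[18,56] -> hit [101/3,133/3], descend [5, 18]
  N5 x:[113/3,134/3] y:[113/3,133/3] z:[18,36] -> miss, prune
  N18 x:[101/3,136/3] y:[98/3,131/3] z:[33,56] -> hit [101/3,131/3], descend [8, 13]
    N8 x:[36,133/3] y:[115/3,131/3] z:[47,56] -> miss, prune
    N13 x:[101/3,136/3] y:[98/3,118/3] z:[33,51] -> hit [101/3,118/3], descend [12, 27]
      N12 x:[127/3,136/3] y:[98/3,118/3] z:[35,49] -> miss, prune
      N27 x:[101/3,38] y:[98/3,113/3] z:[33,51] -> hit [101/3,113/3], descend [3, 17]
        N3 x:[112/3,38] y:[37,113/3] z:[43,48] -> miss, prune
        N17 x:[101/3,103/3] y:[98/3,104/3] z:[33,51] -> hit [101/3,103/3], descend [14, 21]
          N14 x:[101/3,103/3] y:[34,104/3] z:[33,37] -> hit [34,103/3] leaf, test {P2@t=34}
          N21 x:[34,103/3] y:[98/3,103/3] z:[50,51] -> miss, prune

11 AABB tests over nodes [0, 5, 18, 8, 13, 12, 27, 3, 17, 14, 21]; 1 leaf entered; closest P2.

== RESULT ==
[0, 5, 18, 8, 13, 12, 27, 3, 17, 14, 21]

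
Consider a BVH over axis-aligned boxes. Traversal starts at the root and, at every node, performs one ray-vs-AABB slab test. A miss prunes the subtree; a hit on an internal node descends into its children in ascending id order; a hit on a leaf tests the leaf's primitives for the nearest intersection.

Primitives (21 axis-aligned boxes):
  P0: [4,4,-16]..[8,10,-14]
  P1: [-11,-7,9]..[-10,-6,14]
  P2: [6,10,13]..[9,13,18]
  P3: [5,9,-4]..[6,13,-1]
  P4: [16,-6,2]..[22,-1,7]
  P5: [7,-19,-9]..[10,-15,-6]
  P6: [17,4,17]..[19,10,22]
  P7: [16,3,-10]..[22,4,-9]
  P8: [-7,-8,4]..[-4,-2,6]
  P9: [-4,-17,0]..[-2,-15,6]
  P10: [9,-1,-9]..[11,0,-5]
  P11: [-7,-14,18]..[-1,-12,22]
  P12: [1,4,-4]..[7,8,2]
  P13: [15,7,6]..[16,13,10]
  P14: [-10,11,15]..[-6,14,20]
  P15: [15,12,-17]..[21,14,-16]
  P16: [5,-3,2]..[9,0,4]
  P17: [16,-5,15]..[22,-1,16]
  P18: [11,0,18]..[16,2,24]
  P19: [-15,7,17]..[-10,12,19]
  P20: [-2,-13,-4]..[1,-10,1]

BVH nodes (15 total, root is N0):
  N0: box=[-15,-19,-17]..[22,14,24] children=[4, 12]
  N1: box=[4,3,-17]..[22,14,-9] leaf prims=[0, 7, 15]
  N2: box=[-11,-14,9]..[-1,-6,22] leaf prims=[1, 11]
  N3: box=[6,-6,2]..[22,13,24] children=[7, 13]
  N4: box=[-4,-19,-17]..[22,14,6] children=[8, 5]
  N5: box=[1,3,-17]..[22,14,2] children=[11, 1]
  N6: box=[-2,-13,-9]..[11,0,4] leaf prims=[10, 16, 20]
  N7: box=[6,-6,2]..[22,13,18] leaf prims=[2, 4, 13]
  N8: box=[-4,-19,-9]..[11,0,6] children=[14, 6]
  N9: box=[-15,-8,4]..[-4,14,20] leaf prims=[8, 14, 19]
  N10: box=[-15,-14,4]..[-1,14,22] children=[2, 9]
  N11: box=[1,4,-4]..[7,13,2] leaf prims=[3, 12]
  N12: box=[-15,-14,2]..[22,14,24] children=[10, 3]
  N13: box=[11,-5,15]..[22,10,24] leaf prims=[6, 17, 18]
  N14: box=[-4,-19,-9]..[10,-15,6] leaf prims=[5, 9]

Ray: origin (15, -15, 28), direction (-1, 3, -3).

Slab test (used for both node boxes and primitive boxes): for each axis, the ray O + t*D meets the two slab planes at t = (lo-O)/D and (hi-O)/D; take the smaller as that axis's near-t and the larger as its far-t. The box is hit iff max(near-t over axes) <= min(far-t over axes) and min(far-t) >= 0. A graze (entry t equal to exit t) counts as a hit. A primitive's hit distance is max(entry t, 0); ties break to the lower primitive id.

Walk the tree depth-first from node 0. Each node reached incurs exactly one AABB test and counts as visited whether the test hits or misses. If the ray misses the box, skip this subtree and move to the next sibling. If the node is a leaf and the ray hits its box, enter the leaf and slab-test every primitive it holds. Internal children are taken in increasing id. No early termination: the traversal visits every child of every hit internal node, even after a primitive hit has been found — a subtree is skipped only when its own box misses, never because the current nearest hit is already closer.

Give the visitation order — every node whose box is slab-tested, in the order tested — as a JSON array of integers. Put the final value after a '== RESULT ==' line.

Walk:
N0 x:[-7,30] y:[-4/3,29/3] z:[4/3,15] -> hit [4/3,29/3], descend [4, 12]
  N4 x:[-7,19] y:[-4/3,29/3] z:[22/3,15] -> hit [22/3,29/3], descend [5, 8]
    N5 x:[-7,14] y:[6,29/3] z:[26/3,15] -> hit [26/3,29/3], descend [1, 11]
      N1 x:[-7,11] y:[6,29/3] z:[37/3,15] -> miss, prune
      N11 x:[8,14] y:[19/3,28/3] z:[26/3,32/3] -> hit [26/3,28/3] leaf, test {P3(miss), P12(miss)}
    N8 x:[4,19] y:[-4/3,5] z:[22/3,37/3] -> miss, prune
  N12 x:[-7,30] y:[1/3,29/3] z:[4/3,26/3] -> hit [4/3,26/3], descend [3, 10]
    N3 x:[-7,9] y:[3,28/3] z:[4/3,26/3] -> hit [3,26/3], descend [7, 13]
      N7 x:[-7,9] y:[3,28/3] z:[10/3,26/3] -> hit [10/3,26/3] leaf, test {P2(miss), P4(miss), P13(miss)}
      N13 x:[-7,4] y:[10/3,25/3] z:[4/3,13/3] -> hit [10/3,4] leaf, test {P6(miss), P17(miss), P18(miss)}
    N10 x:[16,30] y:[1/3,29/3] z:[2,8] -> miss, prune

order=[0, 4, 5, 1, 11, 8, 12, 3, 7, 13, 10]  |boxes|=11  |leaves|=3  hit=miss

== RESULT ==
[0, 4, 5, 1, 11, 8, 12, 3, 7, 13, 10]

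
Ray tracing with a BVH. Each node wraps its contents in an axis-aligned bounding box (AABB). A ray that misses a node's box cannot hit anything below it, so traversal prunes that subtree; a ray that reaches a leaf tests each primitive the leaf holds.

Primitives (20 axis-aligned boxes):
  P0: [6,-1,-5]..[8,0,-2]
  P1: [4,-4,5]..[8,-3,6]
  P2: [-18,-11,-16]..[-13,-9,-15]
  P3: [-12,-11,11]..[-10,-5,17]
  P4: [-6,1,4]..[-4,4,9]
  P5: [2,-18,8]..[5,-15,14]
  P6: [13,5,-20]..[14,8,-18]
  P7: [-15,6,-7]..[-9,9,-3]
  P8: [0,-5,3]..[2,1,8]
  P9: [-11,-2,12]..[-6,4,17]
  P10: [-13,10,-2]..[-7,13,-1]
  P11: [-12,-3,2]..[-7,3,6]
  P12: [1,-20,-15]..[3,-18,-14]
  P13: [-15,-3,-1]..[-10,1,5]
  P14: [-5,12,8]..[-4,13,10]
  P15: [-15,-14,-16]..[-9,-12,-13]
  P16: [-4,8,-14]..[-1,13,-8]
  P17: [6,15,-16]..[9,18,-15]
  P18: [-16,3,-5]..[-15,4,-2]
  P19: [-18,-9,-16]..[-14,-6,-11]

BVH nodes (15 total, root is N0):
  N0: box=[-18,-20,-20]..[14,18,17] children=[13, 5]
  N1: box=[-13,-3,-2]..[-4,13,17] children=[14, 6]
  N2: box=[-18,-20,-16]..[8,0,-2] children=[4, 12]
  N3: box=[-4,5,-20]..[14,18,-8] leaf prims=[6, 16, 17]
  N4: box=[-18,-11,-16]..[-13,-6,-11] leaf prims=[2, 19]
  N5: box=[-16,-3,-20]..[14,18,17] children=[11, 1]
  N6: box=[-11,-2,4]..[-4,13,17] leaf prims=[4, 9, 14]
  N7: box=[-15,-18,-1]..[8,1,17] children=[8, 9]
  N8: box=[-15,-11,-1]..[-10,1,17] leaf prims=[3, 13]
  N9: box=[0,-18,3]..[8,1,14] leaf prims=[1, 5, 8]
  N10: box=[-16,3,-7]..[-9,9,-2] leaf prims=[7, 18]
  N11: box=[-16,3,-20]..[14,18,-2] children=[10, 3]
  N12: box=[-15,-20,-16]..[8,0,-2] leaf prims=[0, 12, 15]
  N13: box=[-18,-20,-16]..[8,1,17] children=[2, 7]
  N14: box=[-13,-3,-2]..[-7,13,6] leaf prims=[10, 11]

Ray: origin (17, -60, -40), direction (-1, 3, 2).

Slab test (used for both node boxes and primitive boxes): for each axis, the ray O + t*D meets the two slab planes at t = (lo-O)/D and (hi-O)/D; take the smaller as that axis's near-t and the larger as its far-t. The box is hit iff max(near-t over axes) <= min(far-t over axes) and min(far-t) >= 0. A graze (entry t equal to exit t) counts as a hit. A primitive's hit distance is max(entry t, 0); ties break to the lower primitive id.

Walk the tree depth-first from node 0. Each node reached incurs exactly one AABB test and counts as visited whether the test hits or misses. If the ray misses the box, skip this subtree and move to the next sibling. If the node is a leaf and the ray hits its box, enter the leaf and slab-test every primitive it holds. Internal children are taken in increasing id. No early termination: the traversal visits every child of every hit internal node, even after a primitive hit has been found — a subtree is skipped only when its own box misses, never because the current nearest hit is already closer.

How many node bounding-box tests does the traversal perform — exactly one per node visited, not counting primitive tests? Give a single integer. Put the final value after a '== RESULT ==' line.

Traverse from the root:
N0 x:[3,35] y:[40/3,26] z:[10,57/2] -> hit [40/3,26], descend [5, 13]
  N5 x:[3,33] y:[19,26] z:[10,57/2] -> hit [19,26], descend [1, 11]
    N1 x:[21,30] y:[19,73/3] z:[19,57/2] -> hit [21,73/3], descend [6, 14]
      N6 x:[21,28] y:[58/3,73/3] z:[22,57/2] -> hit [22,73/3] leaf, test {P4(miss), P9(miss), P14(miss)}
      N14 x:[24,30] y:[19,73/3] z:[19,23] -> miss, prune
    N11 x:[3,33] y:[21,26] z:[10,19] -> miss, prune
  N13 x:[9,35] y:[40/3,61/3] z:[12,57/2] -> hit [40/3,61/3], descend [2, 7]
    N2 x:[9,35] y:[40/3,20] z:[12,19] -> hit [40/3,19], descend [4, 12]
      N4 x:[30,35] y:[49/3,18] z:[12,29/2] -> miss, prune
      N12 x:[9,32] y:[40/3,20] z:[12,19] -> hit [40/3,19] leaf, test {P0(miss), P12(miss), P15(miss)}
    N7 x:[9,32] y:[14,61/3] z:[39/2,57/2] -> hit [39/2,61/3], descend [8, 9]
      N8 x:[27,32] y:[49/3,61/3] z:[39/2,57/2] -> miss, prune
      N9 x:[9,17] y:[14,61/3] z:[43/2,27] -> miss, prune

order=[0, 5, 1, 6, 14, 11, 13, 2, 4, 12, 7, 8, 9]  |boxes|=13  |leaves|=2  hit=miss

== RESULT ==
13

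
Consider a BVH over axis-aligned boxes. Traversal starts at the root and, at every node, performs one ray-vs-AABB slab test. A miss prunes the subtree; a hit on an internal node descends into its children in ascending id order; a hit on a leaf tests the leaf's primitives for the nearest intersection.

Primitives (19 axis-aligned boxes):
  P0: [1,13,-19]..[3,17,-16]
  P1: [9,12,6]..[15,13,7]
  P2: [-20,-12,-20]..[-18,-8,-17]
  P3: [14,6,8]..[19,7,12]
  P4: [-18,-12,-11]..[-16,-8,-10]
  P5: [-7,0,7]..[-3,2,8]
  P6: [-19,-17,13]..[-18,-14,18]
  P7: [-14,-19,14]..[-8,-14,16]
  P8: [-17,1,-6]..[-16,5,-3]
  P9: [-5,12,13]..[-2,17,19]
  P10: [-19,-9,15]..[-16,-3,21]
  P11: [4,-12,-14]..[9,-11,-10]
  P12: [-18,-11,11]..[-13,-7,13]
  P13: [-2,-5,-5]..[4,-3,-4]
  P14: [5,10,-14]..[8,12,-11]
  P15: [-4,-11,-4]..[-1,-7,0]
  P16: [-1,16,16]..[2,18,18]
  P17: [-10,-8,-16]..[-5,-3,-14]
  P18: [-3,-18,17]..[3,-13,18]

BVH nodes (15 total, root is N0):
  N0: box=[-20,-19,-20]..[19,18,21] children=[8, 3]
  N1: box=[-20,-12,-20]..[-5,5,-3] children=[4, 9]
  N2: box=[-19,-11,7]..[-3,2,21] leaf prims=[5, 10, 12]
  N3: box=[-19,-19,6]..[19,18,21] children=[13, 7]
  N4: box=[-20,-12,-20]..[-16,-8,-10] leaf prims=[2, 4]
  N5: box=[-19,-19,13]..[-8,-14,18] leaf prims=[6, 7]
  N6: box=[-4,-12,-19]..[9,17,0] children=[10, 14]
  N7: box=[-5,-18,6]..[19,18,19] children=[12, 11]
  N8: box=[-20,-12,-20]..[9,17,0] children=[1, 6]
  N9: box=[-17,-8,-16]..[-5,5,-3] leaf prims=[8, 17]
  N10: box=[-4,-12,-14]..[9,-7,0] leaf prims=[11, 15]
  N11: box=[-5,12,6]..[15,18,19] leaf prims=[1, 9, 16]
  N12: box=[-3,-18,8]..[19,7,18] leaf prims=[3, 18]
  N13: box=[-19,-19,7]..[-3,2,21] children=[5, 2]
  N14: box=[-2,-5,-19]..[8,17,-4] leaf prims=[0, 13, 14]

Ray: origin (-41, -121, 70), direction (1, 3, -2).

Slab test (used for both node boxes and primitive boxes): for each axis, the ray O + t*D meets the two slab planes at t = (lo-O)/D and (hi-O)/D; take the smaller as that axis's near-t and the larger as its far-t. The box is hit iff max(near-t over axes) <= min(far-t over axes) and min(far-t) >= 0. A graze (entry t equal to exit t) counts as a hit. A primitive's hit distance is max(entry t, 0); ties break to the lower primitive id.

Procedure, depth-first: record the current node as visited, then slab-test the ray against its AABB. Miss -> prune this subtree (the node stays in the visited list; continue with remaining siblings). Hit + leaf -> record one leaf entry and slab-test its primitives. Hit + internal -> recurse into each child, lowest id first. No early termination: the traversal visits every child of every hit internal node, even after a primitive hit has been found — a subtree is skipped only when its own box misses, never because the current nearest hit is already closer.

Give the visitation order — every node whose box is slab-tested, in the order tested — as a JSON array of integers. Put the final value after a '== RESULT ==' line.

Traverse from the root:
N0 x:[21,60] y:[34,139/3] z:[49/2,45] -> hit [34,45], descend [3, 8]
  N3 x:[22,60] y:[34,139/3] z:[49/2,32] -> miss, prune
  N8 x:[21,50] y:[109/3,46] z:[35,45] -> hit [109/3,45], descend [1, 6]
    N1 x:[21,36] y:[109/3,42] z:[73/2,45] -> miss, prune
    N6 x:[37,50] y:[109/3,46] z:[35,89/2] -> hit [37,89/2], descend [10, 14]
      N10 x:[37,50] y:[109/3,38] z:[35,42] -> hit [37,38] leaf, test {P11(miss), P15@t=37}
      N14 x:[39,49] y:[116/3,46] z:[37,89/2] -> hit [39,89/2] leaf, test {P0(miss), P13(miss), P14(miss)}

Visited [0, 3, 8, 1, 6, 10, 14]. Tests: 7 box, 2 leaf. Nearest: P15.

== RESULT ==
[0, 3, 8, 1, 6, 10, 14]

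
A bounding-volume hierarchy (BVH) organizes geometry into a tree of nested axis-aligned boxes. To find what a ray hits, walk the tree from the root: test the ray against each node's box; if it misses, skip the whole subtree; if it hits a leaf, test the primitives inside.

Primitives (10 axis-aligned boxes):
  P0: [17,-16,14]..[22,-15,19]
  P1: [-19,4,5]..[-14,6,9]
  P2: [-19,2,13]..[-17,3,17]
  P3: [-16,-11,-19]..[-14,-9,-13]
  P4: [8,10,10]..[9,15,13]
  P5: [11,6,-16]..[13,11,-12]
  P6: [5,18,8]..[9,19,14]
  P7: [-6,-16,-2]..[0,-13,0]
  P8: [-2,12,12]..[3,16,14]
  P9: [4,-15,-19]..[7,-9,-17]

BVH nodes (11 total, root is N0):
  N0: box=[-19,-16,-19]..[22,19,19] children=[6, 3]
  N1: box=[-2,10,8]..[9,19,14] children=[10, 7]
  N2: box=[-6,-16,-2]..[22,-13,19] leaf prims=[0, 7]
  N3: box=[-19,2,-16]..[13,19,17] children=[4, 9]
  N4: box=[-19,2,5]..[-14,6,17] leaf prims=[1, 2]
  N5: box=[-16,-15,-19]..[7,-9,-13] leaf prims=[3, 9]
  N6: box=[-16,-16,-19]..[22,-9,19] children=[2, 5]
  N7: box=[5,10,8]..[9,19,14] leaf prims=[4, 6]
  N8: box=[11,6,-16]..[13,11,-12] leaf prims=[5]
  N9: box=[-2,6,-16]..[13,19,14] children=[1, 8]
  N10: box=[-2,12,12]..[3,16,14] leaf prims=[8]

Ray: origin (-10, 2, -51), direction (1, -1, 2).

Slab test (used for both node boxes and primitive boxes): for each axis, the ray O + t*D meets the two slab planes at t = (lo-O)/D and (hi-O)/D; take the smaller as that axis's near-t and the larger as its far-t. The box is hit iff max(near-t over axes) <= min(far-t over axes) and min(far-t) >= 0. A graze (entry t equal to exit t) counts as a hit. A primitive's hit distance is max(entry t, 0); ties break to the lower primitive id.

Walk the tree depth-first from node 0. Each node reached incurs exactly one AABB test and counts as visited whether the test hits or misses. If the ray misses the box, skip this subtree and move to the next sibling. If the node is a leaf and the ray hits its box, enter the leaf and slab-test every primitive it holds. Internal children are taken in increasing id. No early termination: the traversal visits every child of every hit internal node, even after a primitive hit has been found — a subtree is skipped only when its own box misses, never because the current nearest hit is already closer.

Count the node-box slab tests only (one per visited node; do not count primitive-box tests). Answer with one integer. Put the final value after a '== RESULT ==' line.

Walk:
N0 x:[-9,32] y:[-17,18] z:[16,35] -> hit [16,18], descend [3, 6]
  N3 x:[-9,23] y:[-17,0] z:[35/2,34] -> miss, prune
  N6 x:[-6,32] y:[11,18] z:[16,35] -> hit [16,18], descend [2, 5]
    N2 x:[4,32] y:[15,18] z:[49/2,35] -> miss, prune
    N5 x:[-6,17] y:[11,17] z:[16,19] -> hit [16,17] leaf, test {P3(miss), P9@t=16}

order=[0, 3, 6, 2, 5]  |boxes|=5  |leaves|=1  hit=P9

== RESULT ==
5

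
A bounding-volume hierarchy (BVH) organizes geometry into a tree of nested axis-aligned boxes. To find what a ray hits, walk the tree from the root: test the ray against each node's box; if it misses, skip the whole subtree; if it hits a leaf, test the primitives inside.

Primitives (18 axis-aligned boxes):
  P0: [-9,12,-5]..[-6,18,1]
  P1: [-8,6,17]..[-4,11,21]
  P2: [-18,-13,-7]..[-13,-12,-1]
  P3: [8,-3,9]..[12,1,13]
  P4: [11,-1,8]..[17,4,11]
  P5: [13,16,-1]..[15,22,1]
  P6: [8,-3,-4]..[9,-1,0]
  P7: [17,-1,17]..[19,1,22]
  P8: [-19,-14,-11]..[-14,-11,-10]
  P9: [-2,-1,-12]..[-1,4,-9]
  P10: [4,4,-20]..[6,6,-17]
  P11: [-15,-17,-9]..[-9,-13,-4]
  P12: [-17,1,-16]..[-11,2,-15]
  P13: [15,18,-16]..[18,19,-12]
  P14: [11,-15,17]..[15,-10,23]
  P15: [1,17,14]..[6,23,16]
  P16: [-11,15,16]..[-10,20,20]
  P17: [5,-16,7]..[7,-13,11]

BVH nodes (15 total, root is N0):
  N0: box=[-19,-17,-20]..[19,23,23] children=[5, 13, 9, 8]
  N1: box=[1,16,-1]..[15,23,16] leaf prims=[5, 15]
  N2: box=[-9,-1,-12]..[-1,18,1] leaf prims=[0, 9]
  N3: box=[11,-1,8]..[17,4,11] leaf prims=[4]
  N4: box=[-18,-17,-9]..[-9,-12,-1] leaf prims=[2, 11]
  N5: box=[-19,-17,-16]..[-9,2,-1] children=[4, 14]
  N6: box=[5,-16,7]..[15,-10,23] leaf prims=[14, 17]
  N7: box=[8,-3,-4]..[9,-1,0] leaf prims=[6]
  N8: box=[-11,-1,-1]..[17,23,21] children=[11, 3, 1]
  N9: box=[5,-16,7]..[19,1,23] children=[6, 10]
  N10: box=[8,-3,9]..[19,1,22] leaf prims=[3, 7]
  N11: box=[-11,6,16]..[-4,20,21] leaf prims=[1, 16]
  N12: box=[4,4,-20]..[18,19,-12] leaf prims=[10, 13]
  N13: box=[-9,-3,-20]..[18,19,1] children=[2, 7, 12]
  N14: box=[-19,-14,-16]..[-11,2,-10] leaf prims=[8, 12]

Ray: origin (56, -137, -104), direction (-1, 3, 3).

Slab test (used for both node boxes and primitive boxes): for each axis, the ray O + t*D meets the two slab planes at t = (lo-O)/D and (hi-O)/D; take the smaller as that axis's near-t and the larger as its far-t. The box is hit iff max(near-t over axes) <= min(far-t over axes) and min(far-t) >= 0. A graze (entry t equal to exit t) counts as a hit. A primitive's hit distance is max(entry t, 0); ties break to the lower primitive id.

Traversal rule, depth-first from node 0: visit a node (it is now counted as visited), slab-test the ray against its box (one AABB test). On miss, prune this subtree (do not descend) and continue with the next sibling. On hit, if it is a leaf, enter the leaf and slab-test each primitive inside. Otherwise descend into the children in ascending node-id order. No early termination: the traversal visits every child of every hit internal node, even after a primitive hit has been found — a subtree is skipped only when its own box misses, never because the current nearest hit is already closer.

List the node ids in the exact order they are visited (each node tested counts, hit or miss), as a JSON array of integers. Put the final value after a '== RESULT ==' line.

Trace the traversal:
N0 x:[37,75] y:[40,160/3] z:[28,127/3] -> hit [40,127/3], descend [5, 8, 9, 13]
  N5 x:[65,75] y:[40,139/3] z:[88/3,103/3] -> miss, prune
  N8 x:[39,67] y:[136/3,160/3] z:[103/3,125/3] -> miss, prune
  N9 x:[37,51] y:[121/3,46] z:[37,127/3] -> hit [121/3,127/3], descend [6, 10]
    N6 x:[41,51] y:[121/3,127/3] z:[37,127/3] -> hit [41,127/3] leaf, test {P14@t=41, P17(miss)}
    N10 x:[37,48] y:[134/3,46] z:[113/3,42] -> miss, prune
  N13 x:[38,65] y:[134/3,52] z:[28,35] -> miss, prune

7 AABB tests over nodes [0, 5, 8, 9, 6, 10, 13]; 1 leaf entered; closest P14.

== RESULT ==
[0, 5, 8, 9, 6, 10, 13]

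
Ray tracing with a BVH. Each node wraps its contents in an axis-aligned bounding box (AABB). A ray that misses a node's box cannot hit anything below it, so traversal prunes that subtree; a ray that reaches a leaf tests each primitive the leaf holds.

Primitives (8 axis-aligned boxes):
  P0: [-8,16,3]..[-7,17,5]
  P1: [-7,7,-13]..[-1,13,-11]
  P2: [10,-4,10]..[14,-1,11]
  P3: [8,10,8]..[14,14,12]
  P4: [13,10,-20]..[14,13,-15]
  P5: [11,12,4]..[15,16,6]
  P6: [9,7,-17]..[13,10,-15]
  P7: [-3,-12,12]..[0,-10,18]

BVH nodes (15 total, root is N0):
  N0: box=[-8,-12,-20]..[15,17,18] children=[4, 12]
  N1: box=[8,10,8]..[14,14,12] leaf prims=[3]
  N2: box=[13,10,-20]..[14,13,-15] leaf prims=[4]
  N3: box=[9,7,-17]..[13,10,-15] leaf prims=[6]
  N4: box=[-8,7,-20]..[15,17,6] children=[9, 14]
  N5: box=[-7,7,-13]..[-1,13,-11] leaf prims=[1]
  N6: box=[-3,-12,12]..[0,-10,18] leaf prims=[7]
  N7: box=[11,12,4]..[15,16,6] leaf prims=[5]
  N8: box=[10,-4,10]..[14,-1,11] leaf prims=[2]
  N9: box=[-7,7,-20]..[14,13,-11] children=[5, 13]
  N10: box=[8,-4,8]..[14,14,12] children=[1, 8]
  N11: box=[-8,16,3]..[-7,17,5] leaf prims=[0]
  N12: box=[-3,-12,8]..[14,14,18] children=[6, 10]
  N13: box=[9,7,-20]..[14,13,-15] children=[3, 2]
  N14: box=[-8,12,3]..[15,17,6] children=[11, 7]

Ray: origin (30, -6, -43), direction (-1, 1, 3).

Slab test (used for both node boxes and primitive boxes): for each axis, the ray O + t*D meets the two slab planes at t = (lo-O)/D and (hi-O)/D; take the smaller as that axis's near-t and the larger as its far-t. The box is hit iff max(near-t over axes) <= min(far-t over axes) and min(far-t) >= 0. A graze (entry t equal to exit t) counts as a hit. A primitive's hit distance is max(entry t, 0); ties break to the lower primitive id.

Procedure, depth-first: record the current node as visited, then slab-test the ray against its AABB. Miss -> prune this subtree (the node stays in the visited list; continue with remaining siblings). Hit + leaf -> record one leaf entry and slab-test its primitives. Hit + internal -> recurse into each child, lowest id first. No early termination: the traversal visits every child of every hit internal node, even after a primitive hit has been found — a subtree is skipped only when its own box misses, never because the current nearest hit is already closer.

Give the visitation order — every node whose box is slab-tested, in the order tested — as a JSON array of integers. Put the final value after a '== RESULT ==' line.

Traverse from the root:
N0 x:[15,38] y:[-6,23] z:[23/3,61/3] -> hit [15,61/3], descend [4, 12]
  N4 x:[15,38] y:[13,23] z:[23/3,49/3] -> hit [15,49/3], descend [9, 14]
    N9 x:[16,37] y:[13,19] z:[23/3,32/3] -> miss, prune
    N14 x:[15,38] y:[18,23] z:[46/3,49/3] -> miss, prune
  N12 x:[16,33] y:[-6,20] z:[17,61/3] -> hit [17,20], descend [6, 10]
    N6 x:[30,33] y:[-6,-4] z:[55/3,61/3] -> miss, prune
    N10 x:[16,22] y:[2,20] z:[17,55/3] -> hit [17,55/3], descend [1, 8]
      N1 x:[16,22] y:[16,20] z:[17,55/3] -> hit [17,55/3] leaf, test {P3@t=17}
      N8 x:[16,20] y:[2,5] z:[53/3,18] -> miss, prune

9 AABB tests over nodes [0, 4, 9, 14, 12, 6, 10, 1, 8]; 1 leaf entered; closest P3.

== RESULT ==
[0, 4, 9, 14, 12, 6, 10, 1, 8]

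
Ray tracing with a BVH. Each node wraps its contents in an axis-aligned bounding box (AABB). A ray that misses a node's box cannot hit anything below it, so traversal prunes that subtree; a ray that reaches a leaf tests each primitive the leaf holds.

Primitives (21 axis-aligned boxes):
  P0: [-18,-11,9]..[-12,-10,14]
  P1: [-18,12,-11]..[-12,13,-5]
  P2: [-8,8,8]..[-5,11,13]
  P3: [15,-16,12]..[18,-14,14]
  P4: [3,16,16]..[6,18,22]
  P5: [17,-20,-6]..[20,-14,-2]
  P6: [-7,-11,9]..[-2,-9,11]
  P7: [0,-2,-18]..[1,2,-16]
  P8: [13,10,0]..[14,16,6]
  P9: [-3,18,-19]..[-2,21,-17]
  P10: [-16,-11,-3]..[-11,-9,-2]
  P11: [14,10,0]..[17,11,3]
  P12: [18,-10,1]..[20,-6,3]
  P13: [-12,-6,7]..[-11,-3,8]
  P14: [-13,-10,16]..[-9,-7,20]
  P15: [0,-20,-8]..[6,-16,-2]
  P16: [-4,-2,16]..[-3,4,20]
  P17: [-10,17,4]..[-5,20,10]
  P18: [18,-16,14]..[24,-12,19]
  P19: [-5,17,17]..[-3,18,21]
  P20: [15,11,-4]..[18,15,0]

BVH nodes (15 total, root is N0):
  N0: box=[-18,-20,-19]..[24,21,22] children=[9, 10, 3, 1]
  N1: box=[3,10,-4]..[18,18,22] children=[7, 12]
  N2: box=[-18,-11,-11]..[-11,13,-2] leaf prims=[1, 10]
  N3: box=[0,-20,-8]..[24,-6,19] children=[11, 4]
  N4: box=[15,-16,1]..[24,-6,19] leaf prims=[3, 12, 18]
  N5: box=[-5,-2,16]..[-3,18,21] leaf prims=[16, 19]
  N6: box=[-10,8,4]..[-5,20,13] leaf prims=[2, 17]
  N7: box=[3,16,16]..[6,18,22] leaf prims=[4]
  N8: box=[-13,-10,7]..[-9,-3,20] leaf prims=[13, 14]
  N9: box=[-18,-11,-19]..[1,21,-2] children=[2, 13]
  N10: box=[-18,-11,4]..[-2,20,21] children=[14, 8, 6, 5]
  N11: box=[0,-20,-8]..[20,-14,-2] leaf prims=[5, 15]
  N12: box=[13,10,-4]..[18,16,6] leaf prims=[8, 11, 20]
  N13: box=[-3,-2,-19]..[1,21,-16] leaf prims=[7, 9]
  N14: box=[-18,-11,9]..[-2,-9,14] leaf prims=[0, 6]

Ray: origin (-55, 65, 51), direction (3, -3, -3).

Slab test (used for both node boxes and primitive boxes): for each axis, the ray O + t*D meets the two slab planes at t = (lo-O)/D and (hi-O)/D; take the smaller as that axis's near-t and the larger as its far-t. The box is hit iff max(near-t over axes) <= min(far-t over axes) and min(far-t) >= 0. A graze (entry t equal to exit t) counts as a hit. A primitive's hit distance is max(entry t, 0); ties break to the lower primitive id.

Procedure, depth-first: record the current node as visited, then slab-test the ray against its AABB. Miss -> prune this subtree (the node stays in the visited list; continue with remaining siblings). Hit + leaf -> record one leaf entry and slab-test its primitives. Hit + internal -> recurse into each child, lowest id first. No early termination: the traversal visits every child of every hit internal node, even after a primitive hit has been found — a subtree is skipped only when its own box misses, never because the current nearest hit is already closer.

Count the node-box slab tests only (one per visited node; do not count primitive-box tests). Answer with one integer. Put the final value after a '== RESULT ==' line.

Trace the traversal:
N0 x:[37/3,79/3] y:[44/3,85/3] z:[29/3,70/3] -> hit [44/3,70/3], descend [1, 3, 9, 10]
  N1 x:[58/3,73/3] y:[47/3,55/3] z:[29/3,55/3] -> miss, prune
  N3 x:[55/3,79/3] y:[71/3,85/3] z:[32/3,59/3] -> miss, prune
  N9 x:[37/3,56/3] y:[44/3,76/3] z:[53/3,70/3] -> hit [53/3,56/3], descend [2, 13]
    N2 x:[37/3,44/3] y:[52/3,76/3] z:[53/3,62/3] -> miss, prune
    N13 x:[52/3,56/3] y:[44/3,67/3] z:[67/3,70/3] -> miss, prune
  N10 x:[37/3,53/3] y:[15,76/3] z:[10,47/3] -> hit [15,47/3], descend [5, 6, 8, 14]
    N5 x:[50/3,52/3] y:[47/3,67/3] z:[10,35/3] -> miss, prune
    N6 x:[15,50/3] y:[15,19] z:[38/3,47/3] -> hit [15,47/3] leaf, test {P2(miss), P17@t=15}
    N8 x:[14,46/3] y:[68/3,25] z:[31/3,44/3] -> miss, prune
    N14 x:[37/3,53/3] y:[74/3,76/3] z:[37/3,14] -> miss, prune

11 AABB tests over nodes [0, 1, 3, 9, 2, 13, 10, 5, 6, 8, 14]; 1 leaf entered; closest P17.

== RESULT ==
11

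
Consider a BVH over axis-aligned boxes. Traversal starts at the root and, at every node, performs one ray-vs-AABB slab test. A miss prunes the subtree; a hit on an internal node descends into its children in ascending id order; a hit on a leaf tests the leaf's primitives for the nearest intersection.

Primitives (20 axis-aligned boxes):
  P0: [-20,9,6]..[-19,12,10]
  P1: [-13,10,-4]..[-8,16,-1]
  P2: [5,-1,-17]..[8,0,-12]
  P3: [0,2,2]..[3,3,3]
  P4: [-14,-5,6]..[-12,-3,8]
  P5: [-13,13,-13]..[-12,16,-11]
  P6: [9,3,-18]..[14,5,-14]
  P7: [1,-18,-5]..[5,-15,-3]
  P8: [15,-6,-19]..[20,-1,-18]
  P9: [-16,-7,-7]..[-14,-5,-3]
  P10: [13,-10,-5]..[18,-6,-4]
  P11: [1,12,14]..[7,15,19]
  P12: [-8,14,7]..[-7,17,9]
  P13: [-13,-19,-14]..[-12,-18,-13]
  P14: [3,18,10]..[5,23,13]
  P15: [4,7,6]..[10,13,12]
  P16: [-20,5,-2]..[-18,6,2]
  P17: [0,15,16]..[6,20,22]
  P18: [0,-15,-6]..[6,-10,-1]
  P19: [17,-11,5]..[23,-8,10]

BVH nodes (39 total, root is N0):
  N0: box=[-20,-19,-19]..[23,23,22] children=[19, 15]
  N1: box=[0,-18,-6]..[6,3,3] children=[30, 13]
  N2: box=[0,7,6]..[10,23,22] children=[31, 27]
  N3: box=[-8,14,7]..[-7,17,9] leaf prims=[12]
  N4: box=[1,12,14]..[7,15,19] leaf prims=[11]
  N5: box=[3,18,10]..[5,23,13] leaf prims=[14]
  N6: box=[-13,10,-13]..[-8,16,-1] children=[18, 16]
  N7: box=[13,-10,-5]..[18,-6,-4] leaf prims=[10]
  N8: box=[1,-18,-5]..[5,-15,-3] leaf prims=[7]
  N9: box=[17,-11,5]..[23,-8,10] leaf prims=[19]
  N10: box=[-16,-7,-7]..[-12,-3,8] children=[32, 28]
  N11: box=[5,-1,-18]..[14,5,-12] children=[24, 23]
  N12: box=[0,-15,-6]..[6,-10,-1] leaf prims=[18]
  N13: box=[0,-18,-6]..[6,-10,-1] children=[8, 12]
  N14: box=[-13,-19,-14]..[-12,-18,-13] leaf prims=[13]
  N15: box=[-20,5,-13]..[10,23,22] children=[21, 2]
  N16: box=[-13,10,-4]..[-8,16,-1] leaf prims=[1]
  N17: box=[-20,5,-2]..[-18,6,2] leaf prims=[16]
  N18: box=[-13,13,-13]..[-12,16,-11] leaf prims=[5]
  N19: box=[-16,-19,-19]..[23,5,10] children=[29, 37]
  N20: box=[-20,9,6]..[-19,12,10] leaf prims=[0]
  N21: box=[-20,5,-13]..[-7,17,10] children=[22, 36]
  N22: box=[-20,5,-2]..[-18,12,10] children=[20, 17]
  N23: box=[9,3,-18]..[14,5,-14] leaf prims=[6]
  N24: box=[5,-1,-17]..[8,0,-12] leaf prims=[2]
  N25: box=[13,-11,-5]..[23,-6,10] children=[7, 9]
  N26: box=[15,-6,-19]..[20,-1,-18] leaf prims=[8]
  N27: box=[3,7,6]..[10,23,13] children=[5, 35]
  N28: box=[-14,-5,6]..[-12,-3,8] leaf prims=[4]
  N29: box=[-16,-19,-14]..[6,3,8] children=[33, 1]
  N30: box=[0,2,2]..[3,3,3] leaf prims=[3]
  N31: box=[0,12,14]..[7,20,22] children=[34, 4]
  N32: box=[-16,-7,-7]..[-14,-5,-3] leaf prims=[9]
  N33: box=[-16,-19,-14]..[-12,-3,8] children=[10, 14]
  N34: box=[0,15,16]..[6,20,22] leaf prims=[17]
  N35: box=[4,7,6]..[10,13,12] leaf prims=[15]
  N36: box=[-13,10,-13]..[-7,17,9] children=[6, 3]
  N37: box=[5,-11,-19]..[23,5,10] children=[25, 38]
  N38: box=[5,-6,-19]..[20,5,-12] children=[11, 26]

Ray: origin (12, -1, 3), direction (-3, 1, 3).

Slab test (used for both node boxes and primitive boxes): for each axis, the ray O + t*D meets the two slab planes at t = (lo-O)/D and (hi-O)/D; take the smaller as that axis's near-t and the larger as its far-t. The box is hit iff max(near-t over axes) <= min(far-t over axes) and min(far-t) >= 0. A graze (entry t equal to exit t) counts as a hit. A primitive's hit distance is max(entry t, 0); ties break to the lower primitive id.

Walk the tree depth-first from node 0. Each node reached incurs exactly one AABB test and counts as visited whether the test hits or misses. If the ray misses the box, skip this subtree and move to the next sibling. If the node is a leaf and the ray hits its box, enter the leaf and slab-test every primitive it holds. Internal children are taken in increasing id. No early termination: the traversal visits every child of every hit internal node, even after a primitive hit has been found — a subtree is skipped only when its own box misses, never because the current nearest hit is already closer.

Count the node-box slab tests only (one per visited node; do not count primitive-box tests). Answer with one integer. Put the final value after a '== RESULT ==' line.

Traverse from the root:
N0 x:[-11/3,32/3] y:[-18,24] z:[-22/3,19/3] -> hit [-11/3,19/3], descend [15, 19]
  N15 x:[2/3,32/3] y:[6,24] z:[-16/3,19/3] -> hit [6,19/3], descend [2, 21]
    N2 x:[2/3,4] y:[8,24] z:[1,19/3] -> miss, prune
    N21 x:[19/3,32/3] y:[6,18] z:[-16/3,7/3] -> miss, prune
  N19 x:[-11/3,28/3] y:[-18,6] z:[-22/3,7/3] -> hit [-11/3,7/3], descend [29, 37]
    N29 x:[2,28/3] y:[-18,4] z:[-17/3,5/3] -> miss, prune
    N37 x:[-11/3,7/3] y:[-10,6] z:[-22/3,7/3] -> hit [-11/3,7/3], descend [25, 38]
      N25 x:[-11/3,-1/3] y:[-10,-5] z:[-8/3,7/3] -> miss, prune
      N38 x:[-8/3,7/3] y:[-5,6] z:[-22/3,-5] -> miss, prune

Summary -> nodes [0, 15, 2, 21, 19, 29, 37, 25, 38]; box-tests=9; leaf-entries=0; first=miss

== RESULT ==
9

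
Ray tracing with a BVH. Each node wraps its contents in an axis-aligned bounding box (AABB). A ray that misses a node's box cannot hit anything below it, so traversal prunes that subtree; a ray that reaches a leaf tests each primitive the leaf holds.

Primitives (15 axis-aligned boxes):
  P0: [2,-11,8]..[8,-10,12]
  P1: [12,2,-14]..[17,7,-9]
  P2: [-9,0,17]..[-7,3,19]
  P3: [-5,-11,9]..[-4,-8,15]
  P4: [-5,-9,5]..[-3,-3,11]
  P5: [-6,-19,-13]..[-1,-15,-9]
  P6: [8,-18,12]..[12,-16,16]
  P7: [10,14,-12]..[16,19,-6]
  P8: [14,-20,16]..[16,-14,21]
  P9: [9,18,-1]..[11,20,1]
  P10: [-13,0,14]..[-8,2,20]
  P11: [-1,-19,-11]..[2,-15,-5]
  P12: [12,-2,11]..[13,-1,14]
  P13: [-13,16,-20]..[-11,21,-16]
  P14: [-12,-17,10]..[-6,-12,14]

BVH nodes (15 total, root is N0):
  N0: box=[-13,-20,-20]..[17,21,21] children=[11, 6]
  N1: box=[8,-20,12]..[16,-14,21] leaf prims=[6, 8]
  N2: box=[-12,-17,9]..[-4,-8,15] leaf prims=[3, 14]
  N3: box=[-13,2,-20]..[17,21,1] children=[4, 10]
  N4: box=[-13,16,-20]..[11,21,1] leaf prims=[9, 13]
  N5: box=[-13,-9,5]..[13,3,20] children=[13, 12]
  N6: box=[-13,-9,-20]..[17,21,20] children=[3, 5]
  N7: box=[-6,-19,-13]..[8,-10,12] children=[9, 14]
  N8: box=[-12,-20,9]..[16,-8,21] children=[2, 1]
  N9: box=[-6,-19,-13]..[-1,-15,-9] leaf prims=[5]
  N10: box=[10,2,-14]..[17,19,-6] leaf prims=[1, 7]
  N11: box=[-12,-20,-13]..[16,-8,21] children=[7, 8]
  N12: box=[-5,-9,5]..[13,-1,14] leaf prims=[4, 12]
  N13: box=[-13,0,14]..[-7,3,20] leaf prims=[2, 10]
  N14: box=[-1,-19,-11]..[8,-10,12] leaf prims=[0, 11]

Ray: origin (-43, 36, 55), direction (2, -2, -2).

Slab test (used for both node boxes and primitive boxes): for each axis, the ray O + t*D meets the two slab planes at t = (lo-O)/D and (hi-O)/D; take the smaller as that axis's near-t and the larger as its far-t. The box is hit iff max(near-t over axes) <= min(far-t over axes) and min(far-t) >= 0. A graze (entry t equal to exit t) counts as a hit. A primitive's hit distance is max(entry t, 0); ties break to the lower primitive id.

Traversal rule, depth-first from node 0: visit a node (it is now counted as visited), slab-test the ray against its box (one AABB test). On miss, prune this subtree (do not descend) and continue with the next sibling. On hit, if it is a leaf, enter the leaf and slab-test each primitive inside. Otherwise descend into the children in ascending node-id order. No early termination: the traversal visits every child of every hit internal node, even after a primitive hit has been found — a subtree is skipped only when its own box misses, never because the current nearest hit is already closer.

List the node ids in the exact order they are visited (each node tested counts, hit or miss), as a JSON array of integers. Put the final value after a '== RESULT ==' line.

Walk:
N0 x:[15,30] y:[15/2,28] z:[17,75/2] -> hit [17,28], descend [6, 11]
  N6 x:[15,30] y:[15/2,45/2] z:[35/2,75/2] -> hit [35/2,45/2], descend [3, 5]
    N3 x:[15,30] y:[15/2,17] z:[27,75/2] -> miss, prune
    N5 x:[15,28] y:[33/2,45/2] z:[35/2,25] -> hit [35/2,45/2], descend [12, 13]
      N12 x:[19,28] y:[37/2,45/2] z:[41/2,25] -> hit [41/2,45/2] leaf, test {P4(miss), P12(miss)}
      N13 x:[15,18] y:[33/2,18] z:[35/2,41/2] -> hit [35/2,18] leaf, test {P2@t=18, P10@t=35/2}
  N11 x:[31/2,59/2] y:[22,28] z:[17,34] -> hit [22,28], descend [7, 8]
    N7 x:[37/2,51/2] y:[23,55/2] z:[43/2,34] -> hit [23,51/2], descend [9, 14]
      N9 x:[37/2,21] y:[51/2,55/2] z:[32,34] -> miss, prune
      N14 x:[21,51/2] y:[23,55/2] z:[43/2,33] -> hit [23,51/2] leaf, test {P0@t=23, P11(miss)}
    N8 x:[31/2,59/2] y:[22,28] z:[17,23] -> hit [22,23], descend [1, 2]
      N1 x:[51/2,59/2] y:[25,28] z:[17,43/2] -> miss, prune
      N2 x:[31/2,39/2] y:[22,53/2] z:[20,23] -> miss, prune

Summary -> nodes [0, 6, 3, 5, 12, 13, 11, 7, 9, 14, 8, 1, 2]; box-tests=13; leaf-entries=3; first=P10

== RESULT ==
[0, 6, 3, 5, 12, 13, 11, 7, 9, 14, 8, 1, 2]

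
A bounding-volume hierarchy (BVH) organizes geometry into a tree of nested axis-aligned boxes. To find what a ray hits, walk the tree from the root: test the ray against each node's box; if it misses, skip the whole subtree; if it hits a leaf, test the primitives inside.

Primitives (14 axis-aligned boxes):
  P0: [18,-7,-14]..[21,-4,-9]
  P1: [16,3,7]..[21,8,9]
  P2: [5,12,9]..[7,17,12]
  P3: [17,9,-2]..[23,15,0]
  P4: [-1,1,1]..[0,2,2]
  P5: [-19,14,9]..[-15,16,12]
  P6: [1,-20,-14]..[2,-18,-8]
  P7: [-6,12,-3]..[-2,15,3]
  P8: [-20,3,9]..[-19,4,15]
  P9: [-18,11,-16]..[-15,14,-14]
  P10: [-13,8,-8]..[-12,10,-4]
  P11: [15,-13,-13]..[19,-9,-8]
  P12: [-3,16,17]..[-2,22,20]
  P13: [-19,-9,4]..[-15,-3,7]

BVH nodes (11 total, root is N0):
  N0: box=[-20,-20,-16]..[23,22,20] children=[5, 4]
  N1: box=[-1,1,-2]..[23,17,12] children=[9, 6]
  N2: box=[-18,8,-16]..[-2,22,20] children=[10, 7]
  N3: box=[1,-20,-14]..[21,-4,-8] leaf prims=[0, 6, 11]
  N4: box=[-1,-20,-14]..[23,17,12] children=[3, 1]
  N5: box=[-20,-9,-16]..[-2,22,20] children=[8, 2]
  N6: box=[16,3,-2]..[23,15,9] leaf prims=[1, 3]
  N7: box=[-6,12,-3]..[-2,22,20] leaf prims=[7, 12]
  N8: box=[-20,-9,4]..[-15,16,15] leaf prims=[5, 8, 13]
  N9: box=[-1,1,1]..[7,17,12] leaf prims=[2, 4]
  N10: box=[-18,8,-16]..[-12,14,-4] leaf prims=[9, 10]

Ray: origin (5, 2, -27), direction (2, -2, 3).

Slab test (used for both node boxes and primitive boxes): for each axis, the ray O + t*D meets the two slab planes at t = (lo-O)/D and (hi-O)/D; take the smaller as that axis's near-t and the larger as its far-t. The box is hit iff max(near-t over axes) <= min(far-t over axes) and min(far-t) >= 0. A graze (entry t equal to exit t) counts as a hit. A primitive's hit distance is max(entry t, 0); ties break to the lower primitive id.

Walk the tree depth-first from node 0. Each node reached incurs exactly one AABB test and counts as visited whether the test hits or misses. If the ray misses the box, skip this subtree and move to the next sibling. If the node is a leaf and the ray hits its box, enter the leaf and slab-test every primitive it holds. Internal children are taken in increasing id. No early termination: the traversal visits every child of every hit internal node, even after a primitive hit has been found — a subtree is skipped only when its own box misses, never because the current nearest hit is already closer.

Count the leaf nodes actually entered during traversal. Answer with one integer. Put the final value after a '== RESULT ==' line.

Trace the traversal:
N0 x:[-25/2,9] y:[-10,11] z:[11/3,47/3] -> hit [11/3,9], descend [4, 5]
  N4 x:[-3,9] y:[-15/2,11] z:[13/3,13] -> hit [13/3,9], descend [1, 3]
    N1 x:[-3,9] y:[-15/2,1/2] z:[25/3,13] -> miss, prune
    N3 x:[-2,8] y:[3,11] z:[13/3,19/3] -> hit [13/3,19/3] leaf, test {P0(miss), P6(miss), P11@t=11/2}
  N5 x:[-25/2,-7/2] y:[-10,11/2] z:[11/3,47/3] -> miss, prune

order=[0, 4, 1, 3, 5]  |boxes|=5  |leaves|=1  hit=P11

== RESULT ==
1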